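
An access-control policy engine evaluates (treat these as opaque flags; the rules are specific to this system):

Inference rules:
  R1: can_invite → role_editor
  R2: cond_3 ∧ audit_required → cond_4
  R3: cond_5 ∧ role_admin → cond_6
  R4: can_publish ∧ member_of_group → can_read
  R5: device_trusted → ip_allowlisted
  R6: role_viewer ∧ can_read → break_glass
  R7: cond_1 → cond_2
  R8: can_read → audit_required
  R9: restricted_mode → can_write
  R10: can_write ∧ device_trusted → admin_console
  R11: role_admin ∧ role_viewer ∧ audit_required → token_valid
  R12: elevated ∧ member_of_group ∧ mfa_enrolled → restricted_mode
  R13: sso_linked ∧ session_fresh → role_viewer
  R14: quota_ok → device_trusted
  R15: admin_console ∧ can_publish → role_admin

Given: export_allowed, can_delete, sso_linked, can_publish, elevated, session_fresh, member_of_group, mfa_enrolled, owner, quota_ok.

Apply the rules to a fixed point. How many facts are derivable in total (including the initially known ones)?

[1] R4 [can_publish ∧ member_of_group → can_read]; R12 [elevated ∧ member_of_group ∧ mfa_enrolled → restricted_mode]; R13 [sso_linked ∧ session_fresh → role_viewer]; R14 [quota_ok → device_trusted]. ⇒ new: can_read, restricted_mode, role_viewer, device_trusted.
[2] R5 [device_trusted → ip_allowlisted]; R6 [role_viewer ∧ can_read → break_glass]; R8 [can_read → audit_required]; R9 [restricted_mode → can_write]. ⇒ new: ip_allowlisted, break_glass, audit_required, can_write.
[3] R10 [can_write ∧ device_trusted → admin_console]. ⇒ new: admin_console.
[4] R15 [admin_console ∧ can_publish → role_admin]. ⇒ new: role_admin.
[5] R11 [role_admin ∧ role_viewer ∧ audit_required → token_valid]. ⇒ new: token_valid.
Closure: {admin_console, audit_required, break_glass, can_delete, can_publish, can_read, can_write, device_trusted, elevated, export_allowed, ip_allowlisted, member_of_group, mfa_enrolled, owner, quota_ok, restricted_mode, role_admin, role_viewer, session_fresh, sso_linked, token_valid} — 21 facts.

21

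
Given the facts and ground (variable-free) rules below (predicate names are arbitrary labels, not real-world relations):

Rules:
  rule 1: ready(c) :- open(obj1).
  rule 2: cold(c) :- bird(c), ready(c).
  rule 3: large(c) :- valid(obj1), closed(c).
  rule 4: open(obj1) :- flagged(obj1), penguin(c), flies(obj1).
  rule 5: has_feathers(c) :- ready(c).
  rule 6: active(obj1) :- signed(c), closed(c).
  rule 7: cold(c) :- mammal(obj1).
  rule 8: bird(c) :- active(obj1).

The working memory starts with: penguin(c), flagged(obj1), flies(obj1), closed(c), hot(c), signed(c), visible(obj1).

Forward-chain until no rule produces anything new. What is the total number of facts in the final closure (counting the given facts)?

[1] rule 4 [open(obj1) :- flagged(obj1), penguin(c), flies(obj1).]; rule 6 [active(obj1) :- signed(c), closed(c).]. ⇒ new: open(obj1), active(obj1).
[2] rule 1 [ready(c) :- open(obj1).]; rule 8 [bird(c) :- active(obj1).]. ⇒ new: ready(c), bird(c).
[3] rule 2 [cold(c) :- bird(c), ready(c).]; rule 5 [has_feathers(c) :- ready(c).]. ⇒ new: cold(c), has_feathers(c).
Closure: {active(obj1), bird(c), closed(c), cold(c), flagged(obj1), flies(obj1), has_feathers(c), hot(c), open(obj1), penguin(c), ready(c), signed(c), visible(obj1)} — 13 facts.

13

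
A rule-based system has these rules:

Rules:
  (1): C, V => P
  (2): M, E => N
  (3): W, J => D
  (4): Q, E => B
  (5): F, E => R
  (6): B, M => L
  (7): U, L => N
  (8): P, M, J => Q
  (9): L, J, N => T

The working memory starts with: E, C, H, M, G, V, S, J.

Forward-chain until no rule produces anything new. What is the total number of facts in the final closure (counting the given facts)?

14

Round 1 fires (1), (2), giving P, N.
Round 2 fires (8), giving Q.
Round 3 fires (4), giving B.
Round 4 fires (6), giving L.
Round 5 fires (9), giving T.
Closure: {B, C, E, G, H, J, L, M, N, P, Q, S, T, V} — 14 facts.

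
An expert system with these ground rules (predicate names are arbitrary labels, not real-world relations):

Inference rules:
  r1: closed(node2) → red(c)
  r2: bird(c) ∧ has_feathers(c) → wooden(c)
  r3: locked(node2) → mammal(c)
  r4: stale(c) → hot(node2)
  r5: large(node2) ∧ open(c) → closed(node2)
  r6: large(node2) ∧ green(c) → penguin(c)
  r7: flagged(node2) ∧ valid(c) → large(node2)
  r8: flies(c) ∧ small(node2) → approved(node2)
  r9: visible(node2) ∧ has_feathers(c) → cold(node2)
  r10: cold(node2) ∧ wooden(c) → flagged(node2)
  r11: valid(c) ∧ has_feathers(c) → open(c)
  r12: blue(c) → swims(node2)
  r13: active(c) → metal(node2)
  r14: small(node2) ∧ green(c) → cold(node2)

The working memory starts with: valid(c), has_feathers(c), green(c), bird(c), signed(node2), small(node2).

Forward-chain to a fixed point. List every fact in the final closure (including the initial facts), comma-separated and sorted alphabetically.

Round 1 — r2, r11, r14, derive wooden(c), open(c), cold(node2).
Round 2 — r10, derive flagged(node2).
Round 3 — r7, derive large(node2).
Round 4 — r5, r6, derive closed(node2), penguin(c).
Round 5 — r1, derive red(c).

bird(c), closed(node2), cold(node2), flagged(node2), green(c), has_feathers(c), large(node2), open(c), penguin(c), red(c), signed(node2), small(node2), valid(c), wooden(c)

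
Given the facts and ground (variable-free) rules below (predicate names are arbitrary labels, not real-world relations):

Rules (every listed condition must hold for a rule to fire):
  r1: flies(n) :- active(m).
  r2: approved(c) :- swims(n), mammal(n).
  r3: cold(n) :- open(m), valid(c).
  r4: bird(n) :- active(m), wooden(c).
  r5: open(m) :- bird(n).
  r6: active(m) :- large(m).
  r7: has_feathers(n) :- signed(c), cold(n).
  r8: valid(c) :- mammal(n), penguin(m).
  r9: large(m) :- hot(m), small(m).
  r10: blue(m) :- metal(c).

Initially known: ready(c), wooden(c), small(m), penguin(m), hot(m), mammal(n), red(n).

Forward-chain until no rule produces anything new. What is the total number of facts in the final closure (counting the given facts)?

14

[1] r8 [valid(c) :- mammal(n), penguin(m).]; r9 [large(m) :- hot(m), small(m).]. ⇒ new: valid(c), large(m).
[2] r6 [active(m) :- large(m).]. ⇒ new: active(m).
[3] r1 [flies(n) :- active(m).]; r4 [bird(n) :- active(m), wooden(c).]. ⇒ new: flies(n), bird(n).
[4] r5 [open(m) :- bird(n).]. ⇒ new: open(m).
[5] r3 [cold(n) :- open(m), valid(c).]. ⇒ new: cold(n).
Closure: {active(m), bird(n), cold(n), flies(n), hot(m), large(m), mammal(n), open(m), penguin(m), ready(c), red(n), small(m), valid(c), wooden(c)} — 14 facts.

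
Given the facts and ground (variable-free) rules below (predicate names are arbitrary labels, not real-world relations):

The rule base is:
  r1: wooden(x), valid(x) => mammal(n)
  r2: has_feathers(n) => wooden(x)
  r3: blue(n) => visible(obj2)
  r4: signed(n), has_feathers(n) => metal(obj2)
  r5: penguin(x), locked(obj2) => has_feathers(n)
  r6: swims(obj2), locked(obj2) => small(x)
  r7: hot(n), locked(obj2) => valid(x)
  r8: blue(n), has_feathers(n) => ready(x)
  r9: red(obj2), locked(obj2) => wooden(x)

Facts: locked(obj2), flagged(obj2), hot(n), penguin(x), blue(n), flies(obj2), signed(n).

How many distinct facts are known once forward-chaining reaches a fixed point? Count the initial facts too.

Round 1: r3 [blue(n) => visible(obj2)]; r5 [penguin(x), locked(obj2) => has_feathers(n)]; r7 [hot(n), locked(obj2) => valid(x)]. New: visible(obj2), has_feathers(n), valid(x).
Round 2: r2 [has_feathers(n) => wooden(x)]; r4 [signed(n), has_feathers(n) => metal(obj2)]; r8 [blue(n), has_feathers(n) => ready(x)]. New: wooden(x), metal(obj2), ready(x).
Round 3: r1 [wooden(x), valid(x) => mammal(n)]. New: mammal(n).
Closure: {blue(n), flagged(obj2), flies(obj2), has_feathers(n), hot(n), locked(obj2), mammal(n), metal(obj2), penguin(x), ready(x), signed(n), valid(x), visible(obj2), wooden(x)} — 14 facts.

14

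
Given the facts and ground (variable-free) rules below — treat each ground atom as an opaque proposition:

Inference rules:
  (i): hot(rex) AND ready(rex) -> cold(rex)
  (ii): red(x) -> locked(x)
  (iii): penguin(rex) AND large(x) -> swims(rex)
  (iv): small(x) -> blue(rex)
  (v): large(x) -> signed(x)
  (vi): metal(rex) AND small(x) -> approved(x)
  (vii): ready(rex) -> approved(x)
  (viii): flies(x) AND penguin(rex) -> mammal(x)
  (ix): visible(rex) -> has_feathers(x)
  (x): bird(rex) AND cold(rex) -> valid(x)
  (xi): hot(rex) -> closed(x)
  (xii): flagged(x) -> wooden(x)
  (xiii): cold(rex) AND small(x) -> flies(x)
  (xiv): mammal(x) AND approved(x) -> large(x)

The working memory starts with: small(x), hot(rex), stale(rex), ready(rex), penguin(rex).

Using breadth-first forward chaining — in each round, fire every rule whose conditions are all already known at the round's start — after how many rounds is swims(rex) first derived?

5

[1] (i) [hot(rex) AND ready(rex) -> cold(rex)]; (iv) [small(x) -> blue(rex)]; (vii) [ready(rex) -> approved(x)]; (xi) [hot(rex) -> closed(x)]. ⇒ new: cold(rex), blue(rex), approved(x), closed(x).
[2] (xiii) [cold(rex) AND small(x) -> flies(x)]. ⇒ new: flies(x).
[3] (viii) [flies(x) AND penguin(rex) -> mammal(x)]. ⇒ new: mammal(x).
[4] (xiv) [mammal(x) AND approved(x) -> large(x)]. ⇒ new: large(x).
[5] (iii) [penguin(rex) AND large(x) -> swims(rex)]; (v) [large(x) -> signed(x)]. ⇒ new: swims(rex), signed(x).
swims(rex) first appears in round 5.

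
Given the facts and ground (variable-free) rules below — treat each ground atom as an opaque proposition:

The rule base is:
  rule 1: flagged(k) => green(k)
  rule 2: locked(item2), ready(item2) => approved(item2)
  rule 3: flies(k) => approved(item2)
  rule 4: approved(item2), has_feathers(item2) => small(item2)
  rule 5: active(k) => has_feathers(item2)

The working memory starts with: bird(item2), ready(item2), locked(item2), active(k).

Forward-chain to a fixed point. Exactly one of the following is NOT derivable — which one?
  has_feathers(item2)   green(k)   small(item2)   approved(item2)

green(k)

[1] rule 2 [locked(item2), ready(item2) => approved(item2)]; rule 5 [active(k) => has_feathers(item2)]. ⇒ new: approved(item2), has_feathers(item2).
[2] rule 4 [approved(item2), has_feathers(item2) => small(item2)]. ⇒ new: small(item2).
Derived: has_feathers(item2) (round 1), approved(item2) (round 1), small(item2) (round 2). green(k) never appears in any round.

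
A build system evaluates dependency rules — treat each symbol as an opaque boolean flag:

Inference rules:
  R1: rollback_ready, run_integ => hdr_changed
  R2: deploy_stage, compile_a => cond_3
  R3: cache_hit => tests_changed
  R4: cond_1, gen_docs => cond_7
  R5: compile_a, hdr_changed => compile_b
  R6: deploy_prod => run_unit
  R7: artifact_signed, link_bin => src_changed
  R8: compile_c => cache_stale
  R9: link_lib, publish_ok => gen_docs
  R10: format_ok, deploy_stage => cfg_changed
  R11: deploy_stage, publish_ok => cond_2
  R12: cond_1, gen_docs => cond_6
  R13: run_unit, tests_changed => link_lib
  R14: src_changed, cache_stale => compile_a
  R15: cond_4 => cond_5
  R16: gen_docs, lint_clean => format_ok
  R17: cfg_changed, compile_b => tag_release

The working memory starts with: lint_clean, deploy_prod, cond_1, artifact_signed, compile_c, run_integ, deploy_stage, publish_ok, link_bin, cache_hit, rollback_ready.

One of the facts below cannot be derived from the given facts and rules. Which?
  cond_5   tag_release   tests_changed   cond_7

cond_5

Round 1 fires R1, R3, R6, R7, R8, R11, giving hdr_changed, tests_changed, run_unit, src_changed, cache_stale, cond_2.
Round 2 fires R13, R14, giving link_lib, compile_a.
Round 3 fires R2, R5, R9, giving cond_3, compile_b, gen_docs.
Round 4 fires R4, R12, R16, giving cond_7, cond_6, format_ok.
Round 5 fires R10, giving cfg_changed.
Round 6 fires R17, giving tag_release.
Derived: tag_release (round 6), tests_changed (round 1), cond_7 (round 4). cond_5 never appears in any round.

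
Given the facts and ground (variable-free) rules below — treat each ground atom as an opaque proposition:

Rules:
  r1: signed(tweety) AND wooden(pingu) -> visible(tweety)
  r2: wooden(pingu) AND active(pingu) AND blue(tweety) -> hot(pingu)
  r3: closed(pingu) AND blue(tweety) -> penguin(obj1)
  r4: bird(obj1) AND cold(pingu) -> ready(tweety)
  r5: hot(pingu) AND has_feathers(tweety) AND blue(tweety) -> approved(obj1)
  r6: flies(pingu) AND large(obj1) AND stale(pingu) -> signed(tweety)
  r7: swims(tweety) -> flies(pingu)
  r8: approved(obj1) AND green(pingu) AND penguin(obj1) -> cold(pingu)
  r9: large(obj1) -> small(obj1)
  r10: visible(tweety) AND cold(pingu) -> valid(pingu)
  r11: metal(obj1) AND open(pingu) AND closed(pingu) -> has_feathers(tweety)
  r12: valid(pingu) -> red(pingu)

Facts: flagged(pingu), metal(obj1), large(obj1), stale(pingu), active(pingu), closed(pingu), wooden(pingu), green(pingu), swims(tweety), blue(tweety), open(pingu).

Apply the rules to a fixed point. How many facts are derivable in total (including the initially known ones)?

Round 1: r2 [wooden(pingu) AND active(pingu) AND blue(tweety) -> hot(pingu)]; r3 [closed(pingu) AND blue(tweety) -> penguin(obj1)]; r7 [swims(tweety) -> flies(pingu)]; r9 [large(obj1) -> small(obj1)]; r11 [metal(obj1) AND open(pingu) AND closed(pingu) -> has_feathers(tweety)]. Adds hot(pingu), penguin(obj1), flies(pingu), small(obj1), has_feathers(tweety).
Round 2: r5 [hot(pingu) AND has_feathers(tweety) AND blue(tweety) -> approved(obj1)]; r6 [flies(pingu) AND large(obj1) AND stale(pingu) -> signed(tweety)]. Adds approved(obj1), signed(tweety).
Round 3: r1 [signed(tweety) AND wooden(pingu) -> visible(tweety)]; r8 [approved(obj1) AND green(pingu) AND penguin(obj1) -> cold(pingu)]. Adds visible(tweety), cold(pingu).
Round 4: r10 [visible(tweety) AND cold(pingu) -> valid(pingu)]. Adds valid(pingu).
Round 5: r12 [valid(pingu) -> red(pingu)]. Adds red(pingu).
Closure: {active(pingu), approved(obj1), blue(tweety), closed(pingu), cold(pingu), flagged(pingu), flies(pingu), green(pingu), has_feathers(tweety), hot(pingu), large(obj1), metal(obj1), open(pingu), penguin(obj1), red(pingu), signed(tweety), small(obj1), stale(pingu), swims(tweety), valid(pingu), visible(tweety), wooden(pingu)} — 22 facts.

22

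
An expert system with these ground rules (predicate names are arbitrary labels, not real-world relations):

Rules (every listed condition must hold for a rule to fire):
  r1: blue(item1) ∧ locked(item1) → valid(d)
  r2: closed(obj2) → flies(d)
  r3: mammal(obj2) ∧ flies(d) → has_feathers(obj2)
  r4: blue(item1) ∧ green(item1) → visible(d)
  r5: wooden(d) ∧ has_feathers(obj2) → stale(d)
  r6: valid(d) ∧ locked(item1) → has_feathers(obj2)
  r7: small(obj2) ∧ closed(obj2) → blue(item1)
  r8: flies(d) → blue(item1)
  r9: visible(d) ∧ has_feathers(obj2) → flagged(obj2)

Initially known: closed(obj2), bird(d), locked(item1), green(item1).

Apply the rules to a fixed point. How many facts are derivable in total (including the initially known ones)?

10

Round 1 — r2, derive flies(d).
Round 2 — r8, derive blue(item1).
Round 3 — r1, r4, derive valid(d), visible(d).
Round 4 — r6, derive has_feathers(obj2).
Round 5 — r9, derive flagged(obj2).
Closure: {bird(d), blue(item1), closed(obj2), flagged(obj2), flies(d), green(item1), has_feathers(obj2), locked(item1), valid(d), visible(d)} — 10 facts.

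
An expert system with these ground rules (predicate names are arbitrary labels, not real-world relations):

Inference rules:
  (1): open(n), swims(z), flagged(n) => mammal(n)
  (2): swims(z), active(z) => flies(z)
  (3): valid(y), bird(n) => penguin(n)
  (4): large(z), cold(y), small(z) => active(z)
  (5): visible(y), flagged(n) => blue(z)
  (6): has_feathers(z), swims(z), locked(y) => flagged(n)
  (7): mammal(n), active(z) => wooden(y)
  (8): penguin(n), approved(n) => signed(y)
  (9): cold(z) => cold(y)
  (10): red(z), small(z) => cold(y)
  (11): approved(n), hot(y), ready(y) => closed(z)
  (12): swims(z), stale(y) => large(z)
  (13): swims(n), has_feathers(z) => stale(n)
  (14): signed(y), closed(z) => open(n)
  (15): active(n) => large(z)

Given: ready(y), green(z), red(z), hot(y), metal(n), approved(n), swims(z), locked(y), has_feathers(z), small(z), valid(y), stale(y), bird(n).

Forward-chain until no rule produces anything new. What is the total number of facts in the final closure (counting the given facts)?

Round 1: (3) [valid(y), bird(n) => penguin(n)]; (6) [has_feathers(z), swims(z), locked(y) => flagged(n)]; (10) [red(z), small(z) => cold(y)]; (11) [approved(n), hot(y), ready(y) => closed(z)]; (12) [swims(z), stale(y) => large(z)]. New: penguin(n), flagged(n), cold(y), closed(z), large(z).
Round 2: (4) [large(z), cold(y), small(z) => active(z)]; (8) [penguin(n), approved(n) => signed(y)]. New: active(z), signed(y).
Round 3: (2) [swims(z), active(z) => flies(z)]; (14) [signed(y), closed(z) => open(n)]. New: flies(z), open(n).
Round 4: (1) [open(n), swims(z), flagged(n) => mammal(n)]. New: mammal(n).
Round 5: (7) [mammal(n), active(z) => wooden(y)]. New: wooden(y).
Closure: {active(z), approved(n), bird(n), closed(z), cold(y), flagged(n), flies(z), green(z), has_feathers(z), hot(y), large(z), locked(y), mammal(n), metal(n), open(n), penguin(n), ready(y), red(z), signed(y), small(z), stale(y), swims(z), valid(y), wooden(y)} — 24 facts.

24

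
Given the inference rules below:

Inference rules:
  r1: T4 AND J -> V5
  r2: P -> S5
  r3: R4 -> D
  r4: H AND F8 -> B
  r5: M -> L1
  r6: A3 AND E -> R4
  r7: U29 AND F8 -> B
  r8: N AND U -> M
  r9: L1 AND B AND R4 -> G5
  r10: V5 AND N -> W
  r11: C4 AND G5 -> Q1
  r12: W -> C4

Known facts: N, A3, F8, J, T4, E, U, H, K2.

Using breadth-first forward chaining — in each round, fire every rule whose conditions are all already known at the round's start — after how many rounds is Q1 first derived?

4

Round 1 — r1, r4, r6, r8, derive V5, B, R4, M.
Round 2 — r3, r5, r10, derive D, L1, W.
Round 3 — r9, r12, derive G5, C4.
Round 4 — r11, derive Q1.
Q1 first appears in round 4.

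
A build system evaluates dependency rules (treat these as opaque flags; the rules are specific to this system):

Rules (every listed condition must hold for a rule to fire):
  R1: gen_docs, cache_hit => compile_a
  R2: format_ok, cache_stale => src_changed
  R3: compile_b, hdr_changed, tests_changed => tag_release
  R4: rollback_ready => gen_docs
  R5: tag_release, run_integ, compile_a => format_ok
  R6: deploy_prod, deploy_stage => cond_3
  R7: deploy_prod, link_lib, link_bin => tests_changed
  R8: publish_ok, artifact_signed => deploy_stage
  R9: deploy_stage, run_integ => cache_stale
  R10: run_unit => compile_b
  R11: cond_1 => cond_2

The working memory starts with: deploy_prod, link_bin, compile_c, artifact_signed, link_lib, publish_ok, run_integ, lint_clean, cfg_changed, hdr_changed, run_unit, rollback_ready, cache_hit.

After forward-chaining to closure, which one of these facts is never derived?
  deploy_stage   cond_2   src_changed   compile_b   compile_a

cond_2

[1] R4 [rollback_ready => gen_docs]; R7 [deploy_prod, link_lib, link_bin => tests_changed]; R8 [publish_ok, artifact_signed => deploy_stage]; R10 [run_unit => compile_b]. ⇒ new: gen_docs, tests_changed, deploy_stage, compile_b.
[2] R1 [gen_docs, cache_hit => compile_a]; R3 [compile_b, hdr_changed, tests_changed => tag_release]; R6 [deploy_prod, deploy_stage => cond_3]; R9 [deploy_stage, run_integ => cache_stale]. ⇒ new: compile_a, tag_release, cond_3, cache_stale.
[3] R5 [tag_release, run_integ, compile_a => format_ok]. ⇒ new: format_ok.
[4] R2 [format_ok, cache_stale => src_changed]. ⇒ new: src_changed.
Derived: deploy_stage (round 1), compile_a (round 2), src_changed (round 4), compile_b (round 1). cond_2 never appears in any round.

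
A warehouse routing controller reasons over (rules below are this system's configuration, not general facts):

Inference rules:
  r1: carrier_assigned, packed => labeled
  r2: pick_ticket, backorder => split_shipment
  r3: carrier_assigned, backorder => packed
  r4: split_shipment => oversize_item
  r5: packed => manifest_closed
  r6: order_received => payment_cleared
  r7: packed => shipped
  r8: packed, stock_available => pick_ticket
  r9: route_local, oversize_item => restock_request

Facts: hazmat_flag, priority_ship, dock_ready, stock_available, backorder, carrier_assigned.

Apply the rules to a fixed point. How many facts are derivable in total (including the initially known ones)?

Round 1 — r3, derive packed.
Round 2 — r1, r5, r7, r8, derive labeled, manifest_closed, shipped, pick_ticket.
Round 3 — r2, derive split_shipment.
Round 4 — r4, derive oversize_item.
Closure: {backorder, carrier_assigned, dock_ready, hazmat_flag, labeled, manifest_closed, oversize_item, packed, pick_ticket, priority_ship, shipped, split_shipment, stock_available} — 13 facts.

13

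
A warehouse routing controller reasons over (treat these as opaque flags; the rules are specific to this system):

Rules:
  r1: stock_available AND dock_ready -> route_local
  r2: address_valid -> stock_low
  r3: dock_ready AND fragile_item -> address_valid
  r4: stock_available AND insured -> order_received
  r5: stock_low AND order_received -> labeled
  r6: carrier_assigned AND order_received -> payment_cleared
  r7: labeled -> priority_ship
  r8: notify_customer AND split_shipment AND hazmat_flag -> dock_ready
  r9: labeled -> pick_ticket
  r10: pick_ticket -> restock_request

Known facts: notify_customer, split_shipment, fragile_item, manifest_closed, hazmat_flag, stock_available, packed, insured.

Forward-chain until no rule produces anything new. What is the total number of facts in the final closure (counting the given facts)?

Round 1 — r4, r8, derive order_received, dock_ready.
Round 2 — r1, r3, derive route_local, address_valid.
Round 3 — r2, derive stock_low.
Round 4 — r5, derive labeled.
Round 5 — r7, r9, derive priority_ship, pick_ticket.
Round 6 — r10, derive restock_request.
Closure: {address_valid, dock_ready, fragile_item, hazmat_flag, insured, labeled, manifest_closed, notify_customer, order_received, packed, pick_ticket, priority_ship, restock_request, route_local, split_shipment, stock_available, stock_low} — 17 facts.

17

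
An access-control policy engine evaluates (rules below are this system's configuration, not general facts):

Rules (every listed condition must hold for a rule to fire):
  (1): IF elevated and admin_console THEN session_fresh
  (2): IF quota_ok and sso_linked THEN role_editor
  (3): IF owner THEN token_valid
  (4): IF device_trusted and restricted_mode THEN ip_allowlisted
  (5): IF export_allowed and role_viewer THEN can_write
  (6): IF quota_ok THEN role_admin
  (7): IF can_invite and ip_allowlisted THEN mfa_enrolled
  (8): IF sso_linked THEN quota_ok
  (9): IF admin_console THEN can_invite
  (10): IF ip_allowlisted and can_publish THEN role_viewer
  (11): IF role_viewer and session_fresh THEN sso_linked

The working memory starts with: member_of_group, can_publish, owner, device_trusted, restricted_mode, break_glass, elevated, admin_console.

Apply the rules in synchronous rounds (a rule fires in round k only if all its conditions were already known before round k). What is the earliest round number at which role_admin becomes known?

Round 1 — (1), (3), (4), (9), derive session_fresh, token_valid, ip_allowlisted, can_invite.
Round 2 — (7), (10), derive mfa_enrolled, role_viewer.
Round 3 — (11), derive sso_linked.
Round 4 — (8), derive quota_ok.
Round 5 — (2), (6), derive role_editor, role_admin.
role_admin first appears in round 5.

5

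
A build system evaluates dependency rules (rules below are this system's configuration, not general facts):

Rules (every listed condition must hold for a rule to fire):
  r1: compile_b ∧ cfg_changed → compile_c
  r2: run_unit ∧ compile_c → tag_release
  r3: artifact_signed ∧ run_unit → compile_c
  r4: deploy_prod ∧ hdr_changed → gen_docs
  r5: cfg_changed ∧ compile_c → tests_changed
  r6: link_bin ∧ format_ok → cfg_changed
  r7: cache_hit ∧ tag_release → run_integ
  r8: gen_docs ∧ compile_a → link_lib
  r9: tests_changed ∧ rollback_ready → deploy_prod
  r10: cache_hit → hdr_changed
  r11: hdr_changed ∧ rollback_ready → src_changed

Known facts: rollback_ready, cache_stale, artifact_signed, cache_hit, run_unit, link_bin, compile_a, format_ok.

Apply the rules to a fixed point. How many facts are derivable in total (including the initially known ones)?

18

Round 1 — r3, r6, r10, derive compile_c, cfg_changed, hdr_changed.
Round 2 — r2, r5, r11, derive tag_release, tests_changed, src_changed.
Round 3 — r7, r9, derive run_integ, deploy_prod.
Round 4 — r4, derive gen_docs.
Round 5 — r8, derive link_lib.
Closure: {artifact_signed, cache_hit, cache_stale, cfg_changed, compile_a, compile_c, deploy_prod, format_ok, gen_docs, hdr_changed, link_bin, link_lib, rollback_ready, run_integ, run_unit, src_changed, tag_release, tests_changed} — 18 facts.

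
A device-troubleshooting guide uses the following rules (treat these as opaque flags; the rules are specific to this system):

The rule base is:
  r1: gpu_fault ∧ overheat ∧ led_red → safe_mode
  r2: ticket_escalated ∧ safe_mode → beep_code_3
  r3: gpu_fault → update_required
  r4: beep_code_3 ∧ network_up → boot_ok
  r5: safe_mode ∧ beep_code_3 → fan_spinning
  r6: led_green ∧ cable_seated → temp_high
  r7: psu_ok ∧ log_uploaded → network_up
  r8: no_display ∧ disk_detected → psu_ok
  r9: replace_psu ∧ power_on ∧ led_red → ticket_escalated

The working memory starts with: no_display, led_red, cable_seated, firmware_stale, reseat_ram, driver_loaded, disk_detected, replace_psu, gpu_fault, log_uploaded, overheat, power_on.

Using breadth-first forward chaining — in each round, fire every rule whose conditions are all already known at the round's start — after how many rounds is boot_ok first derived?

Round 1: r1 [gpu_fault ∧ overheat ∧ led_red → safe_mode]; r3 [gpu_fault → update_required]; r8 [no_display ∧ disk_detected → psu_ok]; r9 [replace_psu ∧ power_on ∧ led_red → ticket_escalated]. New: safe_mode, update_required, psu_ok, ticket_escalated.
Round 2: r2 [ticket_escalated ∧ safe_mode → beep_code_3]; r7 [psu_ok ∧ log_uploaded → network_up]. New: beep_code_3, network_up.
Round 3: r4 [beep_code_3 ∧ network_up → boot_ok]; r5 [safe_mode ∧ beep_code_3 → fan_spinning]. New: boot_ok, fan_spinning.
boot_ok first appears in round 3.

3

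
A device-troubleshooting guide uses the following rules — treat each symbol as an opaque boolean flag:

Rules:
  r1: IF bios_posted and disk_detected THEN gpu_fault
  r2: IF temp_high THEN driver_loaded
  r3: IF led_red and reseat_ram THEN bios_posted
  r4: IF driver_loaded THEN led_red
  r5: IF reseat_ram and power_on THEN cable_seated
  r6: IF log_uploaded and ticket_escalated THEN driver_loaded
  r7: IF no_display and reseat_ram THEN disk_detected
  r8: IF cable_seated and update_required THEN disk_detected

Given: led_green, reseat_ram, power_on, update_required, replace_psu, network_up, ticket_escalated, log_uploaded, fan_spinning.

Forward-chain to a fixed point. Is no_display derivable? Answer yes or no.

[1] r5 [IF reseat_ram and power_on THEN cable_seated]; r6 [IF log_uploaded and ticket_escalated THEN driver_loaded]. ⇒ new: cable_seated, driver_loaded.
[2] r4 [IF driver_loaded THEN led_red]; r8 [IF cable_seated and update_required THEN disk_detected]. ⇒ new: led_red, disk_detected.
[3] r3 [IF led_red and reseat_ram THEN bios_posted]. ⇒ new: bios_posted.
[4] r1 [IF bios_posted and disk_detected THEN gpu_fault]. ⇒ new: gpu_fault.
Fixed point reached. No rule has no_display as a consequent, and it is not given.

no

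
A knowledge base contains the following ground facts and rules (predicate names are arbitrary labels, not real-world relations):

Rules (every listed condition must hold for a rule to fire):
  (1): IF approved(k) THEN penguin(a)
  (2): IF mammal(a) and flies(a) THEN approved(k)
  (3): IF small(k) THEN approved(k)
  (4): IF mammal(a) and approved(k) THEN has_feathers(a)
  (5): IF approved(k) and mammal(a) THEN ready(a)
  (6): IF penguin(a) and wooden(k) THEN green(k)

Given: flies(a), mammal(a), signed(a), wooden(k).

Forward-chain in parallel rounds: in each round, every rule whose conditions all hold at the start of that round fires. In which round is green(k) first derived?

Round 1 fires (2), giving approved(k).
Round 2 fires (1), (4), (5), giving penguin(a), has_feathers(a), ready(a).
Round 3 fires (6), giving green(k).
green(k) first appears in round 3.

3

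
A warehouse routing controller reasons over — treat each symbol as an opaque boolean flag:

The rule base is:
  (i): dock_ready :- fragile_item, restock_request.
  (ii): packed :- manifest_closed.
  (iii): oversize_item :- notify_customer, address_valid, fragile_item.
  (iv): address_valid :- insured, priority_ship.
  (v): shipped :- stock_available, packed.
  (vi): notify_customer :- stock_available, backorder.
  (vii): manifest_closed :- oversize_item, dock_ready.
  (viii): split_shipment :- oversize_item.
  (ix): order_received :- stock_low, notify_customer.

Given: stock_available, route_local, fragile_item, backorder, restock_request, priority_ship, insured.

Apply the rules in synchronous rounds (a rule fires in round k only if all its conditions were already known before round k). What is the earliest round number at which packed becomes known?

4

Round 1 fires (i), (iv), (vi), giving dock_ready, address_valid, notify_customer.
Round 2 fires (iii), giving oversize_item.
Round 3 fires (vii), (viii), giving manifest_closed, split_shipment.
Round 4 fires (ii), giving packed.
packed first appears in round 4.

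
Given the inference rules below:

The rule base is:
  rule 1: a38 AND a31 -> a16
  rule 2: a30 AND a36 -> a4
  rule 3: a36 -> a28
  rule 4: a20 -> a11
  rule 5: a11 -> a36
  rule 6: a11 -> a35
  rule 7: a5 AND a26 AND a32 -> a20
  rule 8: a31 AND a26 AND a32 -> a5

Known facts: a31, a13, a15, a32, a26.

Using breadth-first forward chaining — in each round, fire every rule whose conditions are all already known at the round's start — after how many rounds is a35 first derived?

Round 1: rule 8 [a31 AND a26 AND a32 -> a5]. Adds a5.
Round 2: rule 7 [a5 AND a26 AND a32 -> a20]. Adds a20.
Round 3: rule 4 [a20 -> a11]. Adds a11.
Round 4: rule 5 [a11 -> a36]; rule 6 [a11 -> a35]. Adds a36, a35.
a35 first appears in round 4.

4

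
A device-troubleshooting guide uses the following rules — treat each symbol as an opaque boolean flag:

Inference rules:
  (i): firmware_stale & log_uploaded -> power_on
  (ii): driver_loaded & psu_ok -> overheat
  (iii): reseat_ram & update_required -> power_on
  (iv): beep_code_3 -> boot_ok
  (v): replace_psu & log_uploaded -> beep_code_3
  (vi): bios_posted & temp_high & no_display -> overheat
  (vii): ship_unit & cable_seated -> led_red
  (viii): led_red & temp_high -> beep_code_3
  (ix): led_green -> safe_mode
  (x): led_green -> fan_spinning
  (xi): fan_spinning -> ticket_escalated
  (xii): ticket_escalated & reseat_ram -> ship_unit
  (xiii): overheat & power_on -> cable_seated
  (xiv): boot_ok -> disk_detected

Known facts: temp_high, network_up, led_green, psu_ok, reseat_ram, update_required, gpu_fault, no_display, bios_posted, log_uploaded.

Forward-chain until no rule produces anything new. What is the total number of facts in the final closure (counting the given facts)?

Round 1 fires (iii), (vi), (ix), (x), giving power_on, overheat, safe_mode, fan_spinning.
Round 2 fires (xi), (xiii), giving ticket_escalated, cable_seated.
Round 3 fires (xii), giving ship_unit.
Round 4 fires (vii), giving led_red.
Round 5 fires (viii), giving beep_code_3.
Round 6 fires (iv), giving boot_ok.
Round 7 fires (xiv), giving disk_detected.
Closure: {beep_code_3, bios_posted, boot_ok, cable_seated, disk_detected, fan_spinning, gpu_fault, led_green, led_red, log_uploaded, network_up, no_display, overheat, power_on, psu_ok, reseat_ram, safe_mode, ship_unit, temp_high, ticket_escalated, update_required} — 21 facts.

21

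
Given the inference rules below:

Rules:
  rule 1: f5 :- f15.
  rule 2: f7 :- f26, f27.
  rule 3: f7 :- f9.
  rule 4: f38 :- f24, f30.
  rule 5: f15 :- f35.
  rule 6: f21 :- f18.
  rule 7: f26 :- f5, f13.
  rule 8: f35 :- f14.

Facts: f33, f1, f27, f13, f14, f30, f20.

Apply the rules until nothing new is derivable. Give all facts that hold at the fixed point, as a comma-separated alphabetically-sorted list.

f1, f13, f14, f15, f20, f26, f27, f30, f33, f35, f5, f7

[1] rule 8 [f35 :- f14.]. ⇒ new: f35.
[2] rule 5 [f15 :- f35.]. ⇒ new: f15.
[3] rule 1 [f5 :- f15.]. ⇒ new: f5.
[4] rule 7 [f26 :- f5, f13.]. ⇒ new: f26.
[5] rule 2 [f7 :- f26, f27.]. ⇒ new: f7.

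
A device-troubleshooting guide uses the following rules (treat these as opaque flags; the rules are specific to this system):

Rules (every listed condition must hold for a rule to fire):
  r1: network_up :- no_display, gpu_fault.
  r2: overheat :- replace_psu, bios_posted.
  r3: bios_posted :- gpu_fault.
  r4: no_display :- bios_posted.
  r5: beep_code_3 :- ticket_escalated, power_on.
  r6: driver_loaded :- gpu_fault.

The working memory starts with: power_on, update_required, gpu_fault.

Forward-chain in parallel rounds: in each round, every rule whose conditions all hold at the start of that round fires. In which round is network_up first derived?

3

Round 1 — r3, r6, derive bios_posted, driver_loaded.
Round 2 — r4, derive no_display.
Round 3 — r1, derive network_up.
network_up first appears in round 3.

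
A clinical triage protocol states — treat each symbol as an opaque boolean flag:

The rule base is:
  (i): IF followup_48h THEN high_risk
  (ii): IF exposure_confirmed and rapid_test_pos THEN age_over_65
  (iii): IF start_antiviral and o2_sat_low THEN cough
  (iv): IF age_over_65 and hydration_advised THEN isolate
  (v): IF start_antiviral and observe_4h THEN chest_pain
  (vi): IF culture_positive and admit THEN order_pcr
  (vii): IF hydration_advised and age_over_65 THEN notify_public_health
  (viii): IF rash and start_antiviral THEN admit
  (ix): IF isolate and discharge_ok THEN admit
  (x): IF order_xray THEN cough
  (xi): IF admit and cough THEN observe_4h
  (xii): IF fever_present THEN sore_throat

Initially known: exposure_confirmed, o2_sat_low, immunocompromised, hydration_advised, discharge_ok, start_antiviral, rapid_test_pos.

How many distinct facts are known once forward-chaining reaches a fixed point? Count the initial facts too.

14

Round 1: (ii) [IF exposure_confirmed and rapid_test_pos THEN age_over_65]; (iii) [IF start_antiviral and o2_sat_low THEN cough]. New: age_over_65, cough.
Round 2: (iv) [IF age_over_65 and hydration_advised THEN isolate]; (vii) [IF hydration_advised and age_over_65 THEN notify_public_health]. New: isolate, notify_public_health.
Round 3: (ix) [IF isolate and discharge_ok THEN admit]. New: admit.
Round 4: (xi) [IF admit and cough THEN observe_4h]. New: observe_4h.
Round 5: (v) [IF start_antiviral and observe_4h THEN chest_pain]. New: chest_pain.
Closure: {admit, age_over_65, chest_pain, cough, discharge_ok, exposure_confirmed, hydration_advised, immunocompromised, isolate, notify_public_health, o2_sat_low, observe_4h, rapid_test_pos, start_antiviral} — 14 facts.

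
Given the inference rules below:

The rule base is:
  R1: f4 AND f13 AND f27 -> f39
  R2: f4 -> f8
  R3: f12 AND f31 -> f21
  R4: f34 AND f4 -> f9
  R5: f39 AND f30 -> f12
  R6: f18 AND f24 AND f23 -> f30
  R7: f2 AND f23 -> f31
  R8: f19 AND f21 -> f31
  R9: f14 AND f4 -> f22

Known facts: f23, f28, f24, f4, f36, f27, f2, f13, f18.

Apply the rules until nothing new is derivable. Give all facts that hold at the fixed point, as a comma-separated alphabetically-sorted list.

f12, f13, f18, f2, f21, f23, f24, f27, f28, f30, f31, f36, f39, f4, f8

Round 1: R1 [f4 AND f13 AND f27 -> f39]; R2 [f4 -> f8]; R6 [f18 AND f24 AND f23 -> f30]; R7 [f2 AND f23 -> f31]. New: f39, f8, f30, f31.
Round 2: R5 [f39 AND f30 -> f12]. New: f12.
Round 3: R3 [f12 AND f31 -> f21]. New: f21.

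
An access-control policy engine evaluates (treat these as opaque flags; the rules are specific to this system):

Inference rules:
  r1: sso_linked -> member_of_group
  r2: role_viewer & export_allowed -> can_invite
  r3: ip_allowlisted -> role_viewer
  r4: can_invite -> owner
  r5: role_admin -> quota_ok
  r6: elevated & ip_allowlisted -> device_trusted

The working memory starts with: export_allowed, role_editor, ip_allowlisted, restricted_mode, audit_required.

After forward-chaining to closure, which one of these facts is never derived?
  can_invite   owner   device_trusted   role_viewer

device_trusted

[1] r3 [ip_allowlisted -> role_viewer]. ⇒ new: role_viewer.
[2] r2 [role_viewer & export_allowed -> can_invite]. ⇒ new: can_invite.
[3] r4 [can_invite -> owner]. ⇒ new: owner.
Derived: can_invite (round 2), owner (round 3), role_viewer (round 1). device_trusted never appears in any round.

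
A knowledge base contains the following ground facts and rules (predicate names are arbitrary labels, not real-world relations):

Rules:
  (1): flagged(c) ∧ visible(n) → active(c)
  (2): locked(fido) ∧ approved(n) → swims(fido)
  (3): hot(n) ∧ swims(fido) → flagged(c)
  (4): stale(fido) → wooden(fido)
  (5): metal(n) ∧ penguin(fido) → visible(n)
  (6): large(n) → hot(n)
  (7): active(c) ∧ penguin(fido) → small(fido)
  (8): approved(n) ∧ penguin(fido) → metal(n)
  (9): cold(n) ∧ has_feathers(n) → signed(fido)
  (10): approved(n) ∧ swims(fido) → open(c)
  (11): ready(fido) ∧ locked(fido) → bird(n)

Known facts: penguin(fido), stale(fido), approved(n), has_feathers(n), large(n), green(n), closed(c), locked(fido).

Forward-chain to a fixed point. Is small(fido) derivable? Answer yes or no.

yes

Round 1 — (2), (4), (6), (8), derive swims(fido), wooden(fido), hot(n), metal(n).
Round 2 — (3), (5), (10), derive flagged(c), visible(n), open(c).
Round 3 — (1), derive active(c).
Round 4 — (7), derive small(fido).
small(fido) appears in round 4, so it is derivable.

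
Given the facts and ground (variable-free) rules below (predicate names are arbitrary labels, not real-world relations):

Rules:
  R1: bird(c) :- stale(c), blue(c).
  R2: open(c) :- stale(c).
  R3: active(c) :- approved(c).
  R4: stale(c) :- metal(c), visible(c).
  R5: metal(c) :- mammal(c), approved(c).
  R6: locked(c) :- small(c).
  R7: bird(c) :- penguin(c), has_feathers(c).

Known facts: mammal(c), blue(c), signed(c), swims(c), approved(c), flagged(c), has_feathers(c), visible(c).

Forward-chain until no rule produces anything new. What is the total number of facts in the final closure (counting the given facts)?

[1] R3 [active(c) :- approved(c).]; R5 [metal(c) :- mammal(c), approved(c).]. ⇒ new: active(c), metal(c).
[2] R4 [stale(c) :- metal(c), visible(c).]. ⇒ new: stale(c).
[3] R1 [bird(c) :- stale(c), blue(c).]; R2 [open(c) :- stale(c).]. ⇒ new: bird(c), open(c).
Closure: {active(c), approved(c), bird(c), blue(c), flagged(c), has_feathers(c), mammal(c), metal(c), open(c), signed(c), stale(c), swims(c), visible(c)} — 13 facts.

13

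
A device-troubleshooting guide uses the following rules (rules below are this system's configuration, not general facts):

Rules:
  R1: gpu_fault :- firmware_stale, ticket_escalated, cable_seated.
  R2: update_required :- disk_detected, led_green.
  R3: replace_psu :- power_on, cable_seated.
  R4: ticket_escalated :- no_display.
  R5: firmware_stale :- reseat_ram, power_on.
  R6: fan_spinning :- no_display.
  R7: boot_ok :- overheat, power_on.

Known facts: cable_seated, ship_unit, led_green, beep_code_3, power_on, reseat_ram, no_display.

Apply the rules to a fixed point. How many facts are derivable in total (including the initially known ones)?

Round 1: R3 [replace_psu :- power_on, cable_seated.]; R4 [ticket_escalated :- no_display.]; R5 [firmware_stale :- reseat_ram, power_on.]; R6 [fan_spinning :- no_display.]. New: replace_psu, ticket_escalated, firmware_stale, fan_spinning.
Round 2: R1 [gpu_fault :- firmware_stale, ticket_escalated, cable_seated.]. New: gpu_fault.
Closure: {beep_code_3, cable_seated, fan_spinning, firmware_stale, gpu_fault, led_green, no_display, power_on, replace_psu, reseat_ram, ship_unit, ticket_escalated} — 12 facts.

12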